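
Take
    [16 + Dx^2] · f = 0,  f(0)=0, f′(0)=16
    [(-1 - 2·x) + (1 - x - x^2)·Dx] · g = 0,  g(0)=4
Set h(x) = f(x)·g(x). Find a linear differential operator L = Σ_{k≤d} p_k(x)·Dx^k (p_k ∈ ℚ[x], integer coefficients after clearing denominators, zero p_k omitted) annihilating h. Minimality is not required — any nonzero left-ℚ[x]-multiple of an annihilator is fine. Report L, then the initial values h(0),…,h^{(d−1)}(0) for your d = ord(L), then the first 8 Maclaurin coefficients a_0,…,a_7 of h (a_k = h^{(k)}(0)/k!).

f: a_k = 0, 16, 0, -128/3, 0, 512/15, 0, -4096/315, …
g: a_k = 4, 4, 8, 12, 20, 32, 52, 84, …
L₀ := L_f ⊗_s L_g (sym. prod.), ord ≤ 2.
L = (-14 + 16·x + 16·x^2) + (2 + 4·x)·Dx + (-1 + x + x^2)·Dx^2  (order 2).
h: a_k = 0, 64, 64, -128/3, 64/3, 576/5, 2048/15, 62912/315, …
ICs: h(0) = 0, h′(0) = 64.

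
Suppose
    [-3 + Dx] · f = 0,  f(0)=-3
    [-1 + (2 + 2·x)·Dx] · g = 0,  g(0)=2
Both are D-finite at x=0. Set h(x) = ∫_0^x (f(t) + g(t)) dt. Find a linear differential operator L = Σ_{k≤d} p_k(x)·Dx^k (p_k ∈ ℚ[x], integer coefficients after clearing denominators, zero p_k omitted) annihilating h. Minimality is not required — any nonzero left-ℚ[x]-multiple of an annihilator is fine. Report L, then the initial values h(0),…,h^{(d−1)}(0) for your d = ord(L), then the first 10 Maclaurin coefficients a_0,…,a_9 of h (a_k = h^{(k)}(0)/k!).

L = (21 + 18·x)·Dx + (-37 - 72·x - 36·x^2)·Dx^2 + (10 + 22·x + 12·x^2)·Dx^3  (order 3).
h: a_k = 0, -1, -4, -55/12, -107/32, -653/320, -3853/3840, -7881/17920, -45501/286720, -98317/1720320, …
ICs: h(0) = 0, h′(0) = -1, h′′(0) = -8.

f: a_k = -3, -9, -27/2, -27/2, -81/8, -243/40, -243/80, -729/560, -2187/4480, -729/4480, …
g: a_k = 2, 1, -1/4, 1/8, -5/64, 7/128, -21/512, 33/1024, -429/16384, 715/32768, …
Weyl lclm of L_f,L_g ⇒ L₀ (ord ≤ 2).
∫: right-multiply L₀ by Dx.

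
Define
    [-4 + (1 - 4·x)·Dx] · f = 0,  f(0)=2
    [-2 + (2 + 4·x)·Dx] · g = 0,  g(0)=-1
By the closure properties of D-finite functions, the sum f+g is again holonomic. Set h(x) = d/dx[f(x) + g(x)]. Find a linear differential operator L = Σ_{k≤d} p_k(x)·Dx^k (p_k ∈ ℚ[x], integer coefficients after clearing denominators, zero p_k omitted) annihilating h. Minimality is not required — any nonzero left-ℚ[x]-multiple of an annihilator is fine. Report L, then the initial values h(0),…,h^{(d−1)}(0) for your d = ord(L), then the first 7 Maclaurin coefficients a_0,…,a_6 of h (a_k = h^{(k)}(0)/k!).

f: a_k = 2, 8, 32, 128, 512, 2048, 8192, …
g: a_k = -1, -1, 1/2, -1/2, 5/8, -7/8, 21/16, …
Sum ⇒ L₀ = lclm(L_f,L_g) in ℚ(x)⟨Dx⟩.
Derive L from L₀ (diff closure).
L = (-40 - 32·x) + (-31 - 136·x - 112·x^2)·Dx + (3 - 2·x - 32·x^2 - 32·x^3)·Dx^2  (order 2).
h: a_k = 7, 65, 765/2, 4101/2, 81885/8, 393279/8, 3669785/16, …
ICs: h(0) = 7, h′(0) = 65.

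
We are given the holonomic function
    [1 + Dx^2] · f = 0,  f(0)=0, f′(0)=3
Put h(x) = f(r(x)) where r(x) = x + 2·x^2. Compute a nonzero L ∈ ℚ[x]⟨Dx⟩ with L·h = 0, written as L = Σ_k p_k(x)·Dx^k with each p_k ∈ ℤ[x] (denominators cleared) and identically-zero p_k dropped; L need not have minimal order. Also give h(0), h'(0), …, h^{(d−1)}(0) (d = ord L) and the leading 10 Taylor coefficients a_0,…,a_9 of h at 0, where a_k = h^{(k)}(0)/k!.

L = (1 + 12·x + 48·x^2 + 64·x^3) - 4·Dx + (1 + 4·x)·Dx^2  (order 2).
h: a_k = 0, 3, 6, -1/2, -3, -239/40, -15/4, 1679/1680, 239/120, 235873/120960, …
ICs: h(0) = 0, h′(0) = 3.

f: a_k = 0, 3, 0, -1/2, 0, 1/40, 0, -1/1680, 0, 1/120960, …
Change of var in L_f (x↦r) gives L₀.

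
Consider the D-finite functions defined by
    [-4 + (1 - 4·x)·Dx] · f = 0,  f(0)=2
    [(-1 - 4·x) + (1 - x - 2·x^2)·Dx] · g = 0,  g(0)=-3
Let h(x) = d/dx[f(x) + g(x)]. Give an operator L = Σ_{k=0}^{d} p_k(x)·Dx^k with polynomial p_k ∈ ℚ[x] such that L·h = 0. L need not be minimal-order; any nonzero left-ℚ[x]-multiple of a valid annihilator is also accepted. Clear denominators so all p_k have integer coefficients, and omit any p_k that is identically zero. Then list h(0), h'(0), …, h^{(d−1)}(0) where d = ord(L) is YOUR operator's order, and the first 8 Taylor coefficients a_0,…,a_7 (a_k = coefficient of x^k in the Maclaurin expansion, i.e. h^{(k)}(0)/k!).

L = (168 + 192·x + 1728·x^2 - 768·x^3 + 768·x^4) + (-33 - 144·x + 264·x^2 + 1056·x^3 - 576·x^4 + 768·x^5)·Dx + (1 + 13·x - 100·x^2 + 120·x^3 + 40·x^4 - 64·x^5 + 128·x^6)·Dx^2  (order 2).
h: a_k = 5, 46, 339, 1916, 9925, 48378, 227591, 1044472, …
ICs: h(0) = 5, h′(0) = 46.

f: a_k = 2, 8, 32, 128, 512, 2048, 8192, 32768, …
g: a_k = -3, -3, -9, -15, -33, -63, -129, -255, …
Sum ⇒ L₀ = lclm(L_f,L_g) in ℚ(x)⟨Dx⟩.
Differentiate: ansatz ord ≤ ord L₀ ⇒ L.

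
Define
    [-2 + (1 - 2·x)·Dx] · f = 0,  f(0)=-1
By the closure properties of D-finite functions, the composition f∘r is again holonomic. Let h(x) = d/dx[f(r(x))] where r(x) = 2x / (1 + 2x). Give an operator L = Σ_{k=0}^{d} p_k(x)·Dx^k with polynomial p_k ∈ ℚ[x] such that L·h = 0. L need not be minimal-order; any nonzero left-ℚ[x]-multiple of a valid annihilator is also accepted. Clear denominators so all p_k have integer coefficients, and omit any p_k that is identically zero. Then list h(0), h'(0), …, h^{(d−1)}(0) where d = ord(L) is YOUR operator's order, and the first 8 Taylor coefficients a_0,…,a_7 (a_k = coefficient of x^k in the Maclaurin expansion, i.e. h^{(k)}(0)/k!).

f: a_k = -1, -2, -4, -8, -16, -32, -64, -128, …
f∘r: x↦r, Dx↦Dx/r' in L_f ⇒ L₀.
h=h₀': d/dx-closure on L₀ ⇒ L.
L = 4 + (-1 + 2·x)·Dx  (order 1).
h: a_k = -4, -16, -48, -128, -320, -768, -1792, -4096, …
ICs: h(0) = -4.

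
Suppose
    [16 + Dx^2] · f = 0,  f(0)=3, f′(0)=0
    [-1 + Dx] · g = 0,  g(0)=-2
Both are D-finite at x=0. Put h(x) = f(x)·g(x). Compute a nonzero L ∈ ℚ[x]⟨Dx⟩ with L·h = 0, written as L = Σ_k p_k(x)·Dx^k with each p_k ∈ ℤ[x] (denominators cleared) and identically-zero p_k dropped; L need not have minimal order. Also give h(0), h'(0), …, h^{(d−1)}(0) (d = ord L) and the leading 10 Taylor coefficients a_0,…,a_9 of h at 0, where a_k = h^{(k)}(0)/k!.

L = 17 - 2·Dx + Dx^2  (order 2).
h: a_k = -6, -6, 45, 47, -161/4, -1121/20, 33/8, 20047/840, 31679/6720, -277441/60480, …
ICs: h(0) = -6, h′(0) = -6.

f: a_k = 3, 0, -24, 0, 32, 0, -256/15, 0, 512/105, 0, …
g: a_k = -2, -2, -1, -1/3, -1/12, -1/60, -1/360, -1/2520, -1/20160, -1/181440, …
Product ⇒ symmetric product L₀, ord ≤ 2.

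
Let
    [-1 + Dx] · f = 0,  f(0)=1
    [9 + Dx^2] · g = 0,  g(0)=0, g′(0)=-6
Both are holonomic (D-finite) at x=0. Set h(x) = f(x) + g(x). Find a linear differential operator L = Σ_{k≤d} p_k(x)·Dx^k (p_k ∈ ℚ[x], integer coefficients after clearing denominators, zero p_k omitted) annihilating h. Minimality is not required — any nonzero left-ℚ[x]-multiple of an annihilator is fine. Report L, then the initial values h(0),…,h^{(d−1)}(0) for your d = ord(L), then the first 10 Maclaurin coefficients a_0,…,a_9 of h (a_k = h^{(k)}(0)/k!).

f: a_k = 1, 1, 1/2, 1/6, 1/24, 1/120, 1/720, 1/5040, 1/40320, 1/362880, …
g: a_k = 0, -6, 0, 9, 0, -81/20, 0, 243/280, 0, -243/2240, …
Sum ⇒ L₀ = lclm(L_f,L_g) in ℚ(x)⟨Dx⟩.
L = -9 + 9·Dx - Dx^2 + Dx^3  (order 3).
h: a_k = 1, -5, 1/2, 55/6, 1/24, -97/24, 1/720, 125/144, 1/40320, -7873/72576, …
ICs: h(0) = 1, h′(0) = -5, h′′(0) = 1.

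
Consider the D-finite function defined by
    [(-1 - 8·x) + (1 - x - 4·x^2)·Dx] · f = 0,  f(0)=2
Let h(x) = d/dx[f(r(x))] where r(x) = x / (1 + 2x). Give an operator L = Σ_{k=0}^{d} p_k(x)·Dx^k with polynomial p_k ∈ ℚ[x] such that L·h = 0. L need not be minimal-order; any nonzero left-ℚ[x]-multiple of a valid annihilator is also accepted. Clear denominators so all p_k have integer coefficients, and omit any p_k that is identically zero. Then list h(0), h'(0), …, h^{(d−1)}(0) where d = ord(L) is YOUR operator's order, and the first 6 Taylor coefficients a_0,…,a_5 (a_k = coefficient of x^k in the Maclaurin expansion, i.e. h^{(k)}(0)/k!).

L = (6 + 12·x + 72·x^2 + 80·x^3) + (-1 - 15·x - 54·x^2 - 36·x^3 + 40·x^4)·Dx  (order 1).
h: a_k = 2, 12, -42, 216, -950, 4068, …
ICs: h(0) = 2.

f: a_k = 2, 2, 10, 18, 58, 130, …
f∘r: x↦r, Dx↦Dx/r' in L_f ⇒ L₀.
h₀' ⇒ L via d/dx closure of L₀.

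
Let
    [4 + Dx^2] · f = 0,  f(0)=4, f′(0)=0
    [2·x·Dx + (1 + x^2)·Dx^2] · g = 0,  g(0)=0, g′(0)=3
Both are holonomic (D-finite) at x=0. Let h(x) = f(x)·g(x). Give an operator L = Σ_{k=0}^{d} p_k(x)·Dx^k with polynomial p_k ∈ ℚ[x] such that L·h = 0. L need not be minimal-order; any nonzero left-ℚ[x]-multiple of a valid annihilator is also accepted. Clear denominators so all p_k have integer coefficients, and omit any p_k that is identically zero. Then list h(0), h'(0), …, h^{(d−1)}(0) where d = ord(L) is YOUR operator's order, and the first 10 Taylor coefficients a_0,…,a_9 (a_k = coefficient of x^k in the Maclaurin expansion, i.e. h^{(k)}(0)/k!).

f: a_k = 4, 0, -8, 0, 8/3, 0, -16/45, 0, 8/315, 0, …
g: a_k = 0, 3, 0, -1, 0, 3/5, 0, -3/7, 0, 1/3, …
f·g: L₀ = L_f ⊗_s L_g, ord ≤ 2·2.
L = (160 + 464·x^2 + 464·x^4 + 256·x^6 + 64·x^8) + (96·x + 224·x^3 + 192·x^5 + 64·x^7)·Dx + (60 + 188·x^2 + 216·x^4 + 128·x^6 + 32·x^8)·Dx^2 + (24·x + 56·x^3 + 48·x^5 + 16·x^7)·Dx^3 + (5 + 18·x^2 + 25·x^4 + 16·x^6 + 4·x^8)·Dx^4  (order 4).
h: a_k = 0, 12, 0, -28, 0, 92/5, 0, -1076/105, 0, 428/63, …
ICs: h(0) = 0, h′(0) = 12, h′′(0) = 0, h′′′(0) = -168.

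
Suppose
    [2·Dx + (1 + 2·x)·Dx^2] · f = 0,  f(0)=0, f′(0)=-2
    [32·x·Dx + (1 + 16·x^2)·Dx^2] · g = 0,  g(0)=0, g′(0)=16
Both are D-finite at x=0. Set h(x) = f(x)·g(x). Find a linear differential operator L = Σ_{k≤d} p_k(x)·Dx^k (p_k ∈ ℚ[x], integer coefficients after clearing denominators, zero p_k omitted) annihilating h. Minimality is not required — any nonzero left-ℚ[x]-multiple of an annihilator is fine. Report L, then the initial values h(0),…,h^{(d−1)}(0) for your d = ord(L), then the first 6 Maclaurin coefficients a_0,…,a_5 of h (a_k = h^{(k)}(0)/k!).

f: a_k = 0, -2, 2, -8/3, 4, -32/5, …
g: a_k = 0, 16, 0, -256/3, 0, 4096/5, …
Product ⇒ symmetric product L₀, ord ≤ 4.
L = (2304 + 8960·x + 114688·x^2 + 552960·x^3 + 983040·x^4 + 851968·x^5 + 1048576·x^7)·Dx + (1032 + 14720·x + 111872·x^2 + 616448·x^3 + 1884160·x^4 + 3047424·x^5 + 2293760·x^6 + 1572864·x^7 + 3670016·x^8)·Dx^2 + (72 + 2512·x + 19968·x^2 + 99072·x^3 + 393216·x^4 + 1019904·x^5 + 1572864·x^6 + 1376256·x^7 + 1572864·x^8 + 2097152·x^9)·Dx^3 + (17 + 132·x + 964·x^2 + 4864·x^3 + 18432·x^4 + 55296·x^5 + 129024·x^6 + 196608·x^7 + 196608·x^8 + 262144·x^9 + 262144·x^10)·Dx^4  (order 4).
h: a_k = 0, 0, -32, 32, 128, -320/3, …
ICs: h(0) = 0, h′(0) = 0, h′′(0) = -64, h′′′(0) = 192.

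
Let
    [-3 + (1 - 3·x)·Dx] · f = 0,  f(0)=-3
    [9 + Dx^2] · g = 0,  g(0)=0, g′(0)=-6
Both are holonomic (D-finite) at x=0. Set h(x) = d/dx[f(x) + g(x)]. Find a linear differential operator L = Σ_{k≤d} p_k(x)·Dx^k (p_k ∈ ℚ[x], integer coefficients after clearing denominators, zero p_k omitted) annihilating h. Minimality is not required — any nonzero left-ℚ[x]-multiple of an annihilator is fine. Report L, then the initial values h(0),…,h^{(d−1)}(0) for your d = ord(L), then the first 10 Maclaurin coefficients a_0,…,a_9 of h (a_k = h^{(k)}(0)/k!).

L = (702 - 324·x + 486·x^2) + (-63 + 243·x - 243·x^2 + 243·x^3)·Dx + (78 - 36·x + 54·x^2)·Dx^2 + (-7 + 27·x - 27·x^2 + 27·x^3)·Dx^3  (order 3).
h: a_k = -15, -54, -216, -972, -14661/4, -13122, -1836837/40, -157464, -1190430027/2240, -1771470, …
ICs: h(0) = -15, h′(0) = -54, h′′(0) = -432.

f: a_k = -3, -9, -27, -81, -243, -729, -2187, -6561, -19683, -59049, …
g: a_k = 0, -6, 0, 9, 0, -81/20, 0, 243/280, 0, -243/2240, …
f+g: L₀ = lclm(L_f,L_g), ord ≤ 1+2.
Differentiate: ansatz ord ≤ ord L₀ ⇒ L.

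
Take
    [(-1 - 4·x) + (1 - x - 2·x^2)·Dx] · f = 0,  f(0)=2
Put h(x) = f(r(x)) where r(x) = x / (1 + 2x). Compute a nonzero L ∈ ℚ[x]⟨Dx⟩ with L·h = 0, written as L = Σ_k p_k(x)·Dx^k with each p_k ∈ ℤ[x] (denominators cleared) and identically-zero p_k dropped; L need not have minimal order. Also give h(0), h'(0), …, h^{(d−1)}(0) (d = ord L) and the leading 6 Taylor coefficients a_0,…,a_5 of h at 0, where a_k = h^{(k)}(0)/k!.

f: a_k = 2, 2, 6, 10, 22, 42, …
h₀=f(r): pull back L_f along r ⇒ L₀.
L = (-1 - 6·x) + (1 + 5·x + 6·x^2)·Dx  (order 1).
h: a_k = 2, 2, 2, -6, 18, -54, …
ICs: h(0) = 2.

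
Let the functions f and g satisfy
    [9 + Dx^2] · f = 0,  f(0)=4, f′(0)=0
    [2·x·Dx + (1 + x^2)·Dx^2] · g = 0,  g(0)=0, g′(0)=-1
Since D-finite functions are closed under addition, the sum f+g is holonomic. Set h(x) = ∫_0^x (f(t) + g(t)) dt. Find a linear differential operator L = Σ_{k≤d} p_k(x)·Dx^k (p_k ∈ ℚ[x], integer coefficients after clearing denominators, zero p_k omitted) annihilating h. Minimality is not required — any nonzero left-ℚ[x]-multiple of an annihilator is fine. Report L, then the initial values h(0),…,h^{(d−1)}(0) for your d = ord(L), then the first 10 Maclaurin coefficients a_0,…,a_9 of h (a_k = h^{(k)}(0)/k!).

f: a_k = 4, 0, -18, 0, 27/2, 0, -81/20, 0, 729/1120, 0, …
g: a_k = 0, -1, 0, 1/3, 0, -1/5, 0, 1/7, 0, -1/9, …
L₀ := lclm(L_f,L_g); ord L₀ ≤ 2+2.
∫: right-multiply L₀ by Dx.
L = (-54·x + 540·x^3 + 162·x^5)·Dx^2 + (63 + 279·x^2 + 297·x^4 + 81·x^6)·Dx^3 + (-6·x + 60·x^3 + 18·x^5)·Dx^4 + (7 + 31·x^2 + 33·x^4 + 9·x^6)·Dx^5  (order 5).
h: a_k = 0, 4, -1/2, -6, 1/12, 27/10, -1/30, -81/140, 1/56, 81/1120, …
ICs: h(0) = 0, h′(0) = 4, h′′(0) = -1, h′′′(0) = -36, h′′′′(0) = 2.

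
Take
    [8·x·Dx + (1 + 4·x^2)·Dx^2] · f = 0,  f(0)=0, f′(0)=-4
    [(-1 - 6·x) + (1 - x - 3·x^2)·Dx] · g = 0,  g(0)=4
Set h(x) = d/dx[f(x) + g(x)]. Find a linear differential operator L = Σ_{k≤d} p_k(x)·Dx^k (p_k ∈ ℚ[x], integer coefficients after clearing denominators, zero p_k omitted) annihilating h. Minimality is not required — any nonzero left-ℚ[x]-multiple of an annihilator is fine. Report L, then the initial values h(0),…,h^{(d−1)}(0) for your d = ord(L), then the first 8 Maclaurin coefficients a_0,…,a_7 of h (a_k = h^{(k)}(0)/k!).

L = (32 - 128·x - 1488·x^2 - 2880·x^3 - 8424·x^4 - 2592·x^6) + (-25 - 160·x - 214·x^2 - 1188·x^3 - 2628·x^4 - 6264·x^5 - 432·x^6 - 2592·x^7)·Dx + (4 + 9·x + 54·x^2 - 66·x^3 - x^4 - 444·x^5 - 720·x^6 - 144·x^7 - 432·x^8)·Dx^2  (order 2).
h: a_k = 0, 32, 100, 304, 736, 2328, 6332, 16256, …
ICs: h(0) = 0, h′(0) = 32.

f: a_k = 0, -4, 0, 16/3, 0, -64/5, 0, 256/7, …
g: a_k = 4, 4, 16, 28, 76, 160, 388, 868, …
Sum ⇒ L₀ = lclm(L_f,L_g) in ℚ(x)⟨Dx⟩.
h=h₀': d/dx-closure on L₀ ⇒ L.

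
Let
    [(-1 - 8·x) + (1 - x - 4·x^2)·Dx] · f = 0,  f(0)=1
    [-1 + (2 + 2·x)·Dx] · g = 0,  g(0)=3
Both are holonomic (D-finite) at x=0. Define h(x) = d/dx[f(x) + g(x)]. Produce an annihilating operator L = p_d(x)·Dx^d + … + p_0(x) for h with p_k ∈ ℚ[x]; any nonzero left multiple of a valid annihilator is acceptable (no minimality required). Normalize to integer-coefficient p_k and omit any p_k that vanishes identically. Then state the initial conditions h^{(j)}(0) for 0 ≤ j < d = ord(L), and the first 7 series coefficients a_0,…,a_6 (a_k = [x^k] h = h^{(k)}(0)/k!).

f: a_k = 1, 1, 5, 9, 29, 65, 181, …
g: a_k = 3, 3/2, -3/8, 3/16, -15/128, 21/256, -63/1024, …
Weyl lclm of L_f,L_g ⇒ L₀ (ord ≤ 2).
Derive L from L₀ (diff closure).
L = (-138 - 1110·x - 2208·x^2 - 3648·x^3 - 1920·x^4) + (-213 - 2334·x - 6429·x^2 - 12816·x^3 - 14352·x^4 - 5760·x^5)·Dx + (42 + 150·x + 246·x^2 - 598·x^3 - 2880·x^4 - 3424·x^5 - 1280·x^6)·Dx^2  (order 2).
h: a_k = 5/2, 37/4, 441/16, 3697/32, 83305/256, 555843/512, 6322869/2048, …
ICs: h(0) = 5/2, h′(0) = 37/4.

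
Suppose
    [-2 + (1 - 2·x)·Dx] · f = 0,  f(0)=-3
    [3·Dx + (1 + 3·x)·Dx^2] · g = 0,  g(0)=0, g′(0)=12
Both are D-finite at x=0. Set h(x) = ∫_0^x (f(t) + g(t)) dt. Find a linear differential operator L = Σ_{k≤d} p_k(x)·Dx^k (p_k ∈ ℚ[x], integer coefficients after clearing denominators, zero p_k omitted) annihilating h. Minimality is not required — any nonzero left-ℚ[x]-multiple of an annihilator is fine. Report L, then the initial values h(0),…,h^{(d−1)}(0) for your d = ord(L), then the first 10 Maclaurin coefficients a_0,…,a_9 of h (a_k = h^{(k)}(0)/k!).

L = (144 + 72·x)·Dx^2 + (6 + 216·x + 144·x^2)·Dx^3 + (-7 - 13·x + 36·x^2 + 36·x^3)·Dx^4  (order 4).
h: a_k = 0, -3, 3, -10, 3, -129/5, 82/5, -678/7, 1515/14, -2699/6, …
ICs: h(0) = 0, h′(0) = -3, h′′(0) = 6, h′′′(0) = -60.

f: a_k = -3, -6, -12, -24, -48, -96, -192, -384, -768, -1536, …
g: a_k = 0, 12, -18, 36, -81, 972/5, -486, 8748/7, -6561/2, 8748, …
h₀=f+g: left-lcm gives L₀, ord ≤ 3.
h=∫h₀ ⇒ L = L₀·Dx.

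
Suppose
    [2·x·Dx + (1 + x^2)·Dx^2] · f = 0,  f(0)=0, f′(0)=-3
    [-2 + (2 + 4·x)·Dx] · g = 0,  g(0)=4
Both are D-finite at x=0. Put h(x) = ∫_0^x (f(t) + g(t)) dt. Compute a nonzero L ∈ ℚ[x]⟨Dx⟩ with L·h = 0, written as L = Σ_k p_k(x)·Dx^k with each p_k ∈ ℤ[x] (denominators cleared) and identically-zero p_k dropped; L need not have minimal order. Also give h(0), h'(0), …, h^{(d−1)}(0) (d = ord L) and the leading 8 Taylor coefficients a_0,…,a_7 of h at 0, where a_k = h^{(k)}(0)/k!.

L = (-4 - 20·x + 12·x^2 + 12·x^3)·Dx^2 + (-10 - 16·x - 16·x^2 + 48·x^3 + 42·x^4)·Dx^3 + (-2 + 12·x^2 + 12·x^3 + 14·x^4 + 12·x^5)·Dx^4  (order 4).
h: a_k = 0, 4, 1/2, -2/3, 3/4, -1/2, 29/60, -3/4, …
ICs: h(0) = 0, h′(0) = 4, h′′(0) = 1, h′′′(0) = -4.

f: a_k = 0, -3, 0, 1, 0, -3/5, 0, 3/7, …
g: a_k = 4, 4, -2, 2, -5/2, 7/2, -21/4, 33/4, …
h₀=f+g: left-lcm gives L₀, ord ≤ 3.
h=∫h₀ ⇒ L = L₀·Dx.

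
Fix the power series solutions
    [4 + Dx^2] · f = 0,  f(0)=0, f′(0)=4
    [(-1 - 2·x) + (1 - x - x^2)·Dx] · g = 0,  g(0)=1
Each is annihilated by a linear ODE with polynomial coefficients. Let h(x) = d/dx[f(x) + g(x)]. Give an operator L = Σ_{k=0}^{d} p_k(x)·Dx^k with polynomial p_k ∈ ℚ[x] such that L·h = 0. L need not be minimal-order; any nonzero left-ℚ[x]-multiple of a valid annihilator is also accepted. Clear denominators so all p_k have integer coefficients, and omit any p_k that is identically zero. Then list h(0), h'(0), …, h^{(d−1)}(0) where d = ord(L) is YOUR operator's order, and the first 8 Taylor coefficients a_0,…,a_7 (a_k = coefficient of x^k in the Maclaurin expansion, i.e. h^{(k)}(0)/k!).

f: a_k = 0, 4, 0, -8/3, 0, 8/15, 0, -16/315, …
g: a_k = 1, 1, 2, 3, 5, 8, 13, 21, …
L₀ := lclm(L_f,L_g); ord L₀ ≤ 2+1.
h₀' ⇒ L via d/dx closure of L₀.
L = (272 + 704·x + 880·x^2 + 400·x^3 + 320·x^4 + 144·x^5 + 48·x^6) + (-44 - 52·x + 108·x^2 + 80·x^3 + 40·x^4 + 72·x^5 + 56·x^6 + 16·x^7)·Dx + (68 + 176·x + 220·x^2 + 100·x^3 + 80·x^4 + 36·x^5 + 12·x^6)·Dx^2 + (-11 - 13·x + 27·x^2 + 20·x^3 + 10·x^4 + 18·x^5 + 14·x^6 + 4·x^7)·Dx^3  (order 3).
h: a_k = 5, 4, 1, 20, 128/3, 78, 6599/45, 272, …
ICs: h(0) = 5, h′(0) = 4, h′′(0) = 2.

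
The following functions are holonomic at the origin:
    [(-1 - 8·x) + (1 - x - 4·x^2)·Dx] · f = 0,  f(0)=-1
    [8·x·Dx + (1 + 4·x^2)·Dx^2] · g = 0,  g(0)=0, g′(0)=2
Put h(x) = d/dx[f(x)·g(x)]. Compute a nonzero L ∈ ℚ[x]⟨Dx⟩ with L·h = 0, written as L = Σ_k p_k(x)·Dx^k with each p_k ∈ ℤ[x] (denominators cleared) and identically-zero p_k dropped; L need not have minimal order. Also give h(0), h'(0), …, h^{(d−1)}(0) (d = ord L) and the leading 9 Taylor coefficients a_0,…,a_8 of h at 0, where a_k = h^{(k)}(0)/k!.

L = (14 + 408·x^2 + 384·x^3 + 2304·x^4) + (4 + 34·x + 48·x^2 + 280·x^3 + 384·x^4 + 1536·x^5)·Dx + (-1 - 11·x^2 + 16·x^3 + 20·x^4 + 64·x^5 + 192·x^6)·Dx^2  (order 2).
h: a_k = -2, -4, -22, -184/3, -766/3, -3372/5, -6266/3, -628304/105, -629494/35, …
ICs: h(0) = -2, h′(0) = -4.

f: a_k = -1, -1, -5, -9, -29, -65, -181, -441, -1165, …
g: a_k = 0, 2, 0, -8/3, 0, 32/5, 0, -128/7, 0, …
Sym-product of L_f,L_g gives L₀ (≤ ord 2).
h=h₀': d/dx-closure on L₀ ⇒ L.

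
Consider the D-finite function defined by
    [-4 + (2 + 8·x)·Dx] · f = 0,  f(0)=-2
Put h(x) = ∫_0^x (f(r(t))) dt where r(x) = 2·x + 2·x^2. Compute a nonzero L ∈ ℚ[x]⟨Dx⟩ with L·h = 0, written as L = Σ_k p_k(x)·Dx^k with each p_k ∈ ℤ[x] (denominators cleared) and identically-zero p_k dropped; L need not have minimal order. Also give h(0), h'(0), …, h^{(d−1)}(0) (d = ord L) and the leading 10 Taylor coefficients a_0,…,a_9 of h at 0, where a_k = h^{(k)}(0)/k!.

L = (-4 - 8·x)·Dx + (1 + 8·x + 8·x^2)·Dx^2  (order 2).
h: a_k = 0, -2, -4, 8/3, -8, 144/5, -352/3, 3648/7, -2464, 109888/9, …
ICs: h(0) = 0, h′(0) = -2.

f: a_k = -2, -4, 4, -8, 20, -56, 168, -528, 1716, -5720, …
L₀ from L_f via x↦r, Dx↦r'^{-1}Dx.
h=∫h₀ ⇒ L = L₀·Dx.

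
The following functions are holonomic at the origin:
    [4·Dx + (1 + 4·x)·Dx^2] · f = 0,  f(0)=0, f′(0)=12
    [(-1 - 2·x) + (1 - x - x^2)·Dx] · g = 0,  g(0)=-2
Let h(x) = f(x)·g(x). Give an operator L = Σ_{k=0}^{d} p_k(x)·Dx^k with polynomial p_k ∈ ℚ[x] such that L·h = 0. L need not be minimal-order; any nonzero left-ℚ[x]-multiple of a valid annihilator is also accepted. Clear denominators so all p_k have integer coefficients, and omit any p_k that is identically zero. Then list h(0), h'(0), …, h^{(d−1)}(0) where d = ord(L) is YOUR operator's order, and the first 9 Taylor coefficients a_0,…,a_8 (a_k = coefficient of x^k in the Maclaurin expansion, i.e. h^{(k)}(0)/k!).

f: a_k = 0, 12, -24, 64, -192, 3072/5, -2048, 49152/7, -24576, …
g: a_k = -2, -2, -4, -6, -10, -16, -26, -42, -68, …
f·g: L₀ = L_f ⊗_s L_g, ord ≤ 2·1.
L = (6 + 16·x) + (-2 + 16·x + 20·x^2)·Dx + (-1 - 3·x + 5·x^2 + 4·x^3)·Dx^2  (order 2).
h: a_k = 0, -24, 24, -128, 280, -5384/5, 16496/5, -413736/35, 1422056/35, …
ICs: h(0) = 0, h′(0) = -24.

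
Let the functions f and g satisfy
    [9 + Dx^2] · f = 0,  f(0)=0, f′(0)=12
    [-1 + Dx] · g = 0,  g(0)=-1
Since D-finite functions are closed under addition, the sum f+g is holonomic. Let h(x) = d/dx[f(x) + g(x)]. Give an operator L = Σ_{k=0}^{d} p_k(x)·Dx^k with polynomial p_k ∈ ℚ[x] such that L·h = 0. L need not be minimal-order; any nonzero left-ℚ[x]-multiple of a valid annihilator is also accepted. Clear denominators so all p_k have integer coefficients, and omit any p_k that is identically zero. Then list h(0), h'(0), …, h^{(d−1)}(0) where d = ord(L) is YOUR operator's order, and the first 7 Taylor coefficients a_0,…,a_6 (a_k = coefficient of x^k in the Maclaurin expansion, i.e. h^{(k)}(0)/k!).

L = 9 - 9·Dx + Dx^2 - Dx^3  (order 3).
h: a_k = 11, -1, -109/2, -1/6, 971/24, -1/120, -8749/720, …
ICs: h(0) = 11, h′(0) = -1, h′′(0) = -109.

f: a_k = 0, 12, 0, -18, 0, 81/10, 0, …
g: a_k = -1, -1, -1/2, -1/6, -1/24, -1/120, -1/720, …
L₀ := lclm(L_f,L_g); ord L₀ ≤ 2+1.
h=h₀': d/dx-closure on L₀ ⇒ L.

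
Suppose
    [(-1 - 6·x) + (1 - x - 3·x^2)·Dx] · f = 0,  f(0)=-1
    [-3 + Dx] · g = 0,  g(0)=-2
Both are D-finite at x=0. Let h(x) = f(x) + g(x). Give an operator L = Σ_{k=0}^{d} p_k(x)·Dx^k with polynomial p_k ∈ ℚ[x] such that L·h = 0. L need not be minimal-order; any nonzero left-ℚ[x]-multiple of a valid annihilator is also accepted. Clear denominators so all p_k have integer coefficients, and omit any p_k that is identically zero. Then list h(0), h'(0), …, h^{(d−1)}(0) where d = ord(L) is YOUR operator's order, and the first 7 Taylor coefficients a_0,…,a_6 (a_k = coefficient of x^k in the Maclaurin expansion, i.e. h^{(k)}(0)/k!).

f: a_k = -1, -1, -4, -7, -19, -40, -97, …
g: a_k = -2, -6, -9, -9, -27/4, -81/20, -81/40, …
f+g: L₀ = lclm(L_f,L_g), ord ≤ 1+1.
L = (-15 - 9·x - 243·x^2 - 162·x^3) + (-1 + 36·x + 99·x^2 - 54·x^3 - 81·x^4)·Dx + (2 - 11·x - 6·x^2 + 36·x^3 + 27·x^4)·Dx^2  (order 2).
h: a_k = -3, -7, -13, -16, -103/4, -881/20, -3961/40, …
ICs: h(0) = -3, h′(0) = -7.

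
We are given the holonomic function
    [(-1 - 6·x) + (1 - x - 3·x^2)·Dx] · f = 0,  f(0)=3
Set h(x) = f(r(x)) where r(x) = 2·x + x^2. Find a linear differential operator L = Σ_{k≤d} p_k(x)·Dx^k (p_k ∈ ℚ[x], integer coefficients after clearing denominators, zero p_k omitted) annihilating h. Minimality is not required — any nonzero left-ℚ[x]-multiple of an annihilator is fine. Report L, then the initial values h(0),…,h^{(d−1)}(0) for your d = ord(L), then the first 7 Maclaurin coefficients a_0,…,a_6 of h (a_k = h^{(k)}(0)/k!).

L = (2 + 26·x + 36·x^2 + 12·x^3) + (-1 + 2·x + 13·x^2 + 12·x^3 + 3·x^4)·Dx  (order 1).
h: a_k = 3, 6, 51, 216, 1176, 5790, 29613, …
ICs: h(0) = 3.

f: a_k = 3, 3, 12, 21, 57, 120, 291, …
Change of var in L_f (x↦r) gives L₀.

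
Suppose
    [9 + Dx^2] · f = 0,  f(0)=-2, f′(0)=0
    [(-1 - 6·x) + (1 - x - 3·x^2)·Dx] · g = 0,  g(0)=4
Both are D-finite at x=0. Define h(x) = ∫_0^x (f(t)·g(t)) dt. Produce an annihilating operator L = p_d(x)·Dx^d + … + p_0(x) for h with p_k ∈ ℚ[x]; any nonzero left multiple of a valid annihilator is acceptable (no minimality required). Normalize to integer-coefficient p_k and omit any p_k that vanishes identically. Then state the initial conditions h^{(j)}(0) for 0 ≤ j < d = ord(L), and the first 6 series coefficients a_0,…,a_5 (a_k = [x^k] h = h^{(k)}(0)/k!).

f: a_k = -2, 0, 9, 0, -27/4, 0, …
g: a_k = 4, 4, 16, 28, 76, 160, …
Sym-product of L_f,L_g gives L₀ (≤ ord 2).
∫: right-multiply L₀ by Dx.
L = (-3 + 9·x + 27·x^2)·Dx + (2 + 12·x)·Dx^2 + (-1 + x + 3·x^2)·Dx^3  (order 3).
h: a_k = 0, -8, -4, 4/3, -5, -7, …
ICs: h(0) = 0, h′(0) = -8, h′′(0) = -8.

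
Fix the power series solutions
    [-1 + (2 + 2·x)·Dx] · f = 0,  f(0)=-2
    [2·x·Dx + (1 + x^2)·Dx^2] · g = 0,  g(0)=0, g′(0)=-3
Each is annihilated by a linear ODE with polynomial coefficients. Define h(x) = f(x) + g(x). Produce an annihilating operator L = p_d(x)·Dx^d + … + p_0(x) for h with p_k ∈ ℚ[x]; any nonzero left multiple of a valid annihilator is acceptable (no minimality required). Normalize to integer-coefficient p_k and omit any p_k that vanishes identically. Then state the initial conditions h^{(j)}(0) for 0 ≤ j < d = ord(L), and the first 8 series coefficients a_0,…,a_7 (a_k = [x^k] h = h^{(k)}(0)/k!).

f: a_k = -2, -1, 1/4, -1/8, 5/64, -7/128, 21/512, -33/1024, …
g: a_k = 0, -3, 0, 1, 0, -3/5, 0, 3/7, …
Sum ⇒ L₀ = lclm(L_f,L_g) in ℚ(x)⟨Dx⟩.
L = (-4 - 10·x + 12·x^2 + 6·x^3)·Dx + (-11 - 16·x + 10·x^2 + 48·x^3 + 21·x^4)·Dx^2 + (-2 + 6·x + 12·x^2 + 12·x^3 + 14·x^4 + 6·x^5)·Dx^3  (order 3).
h: a_k = -2, -4, 1/4, 7/8, 5/64, -419/640, 21/512, 2841/7168, …
ICs: h(0) = -2, h′(0) = -4, h′′(0) = 1/2.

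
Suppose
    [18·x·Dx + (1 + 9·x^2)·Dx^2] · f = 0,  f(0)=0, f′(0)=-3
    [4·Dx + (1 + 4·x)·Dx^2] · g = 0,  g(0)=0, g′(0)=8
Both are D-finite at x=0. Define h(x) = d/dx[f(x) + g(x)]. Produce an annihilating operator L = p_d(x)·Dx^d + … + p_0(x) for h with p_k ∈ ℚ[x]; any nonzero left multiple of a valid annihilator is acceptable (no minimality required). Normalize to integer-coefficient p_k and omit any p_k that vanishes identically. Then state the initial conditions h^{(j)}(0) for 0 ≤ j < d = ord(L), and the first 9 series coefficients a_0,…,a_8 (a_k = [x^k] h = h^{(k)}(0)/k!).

L = (-36 - 432·x + 972·x^2 + 1296·x^3) + (-25 - 72·x - 189·x^2 + 1944·x^3 + 2592·x^4)·Dx + (-2 + x + 36·x^2 + 81·x^3 + 486·x^4 + 648·x^5)·Dx^2  (order 2).
h: a_k = 5, -32, 155, -512, 1805, -8192, 34955, -131072, 504605, …
ICs: h(0) = 5, h′(0) = -32.

f: a_k = 0, -3, 0, 9, 0, -243/5, 0, 2187/7, 0, …
g: a_k = 0, 8, -16, 128/3, -128, 2048/5, -4096/3, 32768/7, -16384, …
Weyl lclm of L_f,L_g ⇒ L₀ (ord ≤ 4).
Derive L from L₀ (diff closure).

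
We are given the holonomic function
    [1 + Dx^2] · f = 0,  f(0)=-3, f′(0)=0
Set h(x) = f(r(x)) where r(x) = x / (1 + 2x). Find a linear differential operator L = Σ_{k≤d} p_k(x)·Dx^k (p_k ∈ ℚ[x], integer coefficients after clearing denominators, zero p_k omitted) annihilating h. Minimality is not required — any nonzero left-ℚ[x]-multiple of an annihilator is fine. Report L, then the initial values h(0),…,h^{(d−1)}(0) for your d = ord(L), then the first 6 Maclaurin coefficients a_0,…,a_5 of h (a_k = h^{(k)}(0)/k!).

f: a_k = -3, 0, 3/2, 0, -1/8, 0, …
L₀ from L_f via x↦r, Dx↦r'^{-1}Dx.
L = 1 + (4 + 24·x + 48·x^2 + 32·x^3)·Dx + (1 + 8·x + 24·x^2 + 32·x^3 + 16·x^4)·Dx^2  (order 2).
h: a_k = -3, 0, 3/2, -6, 143/8, -47, …
ICs: h(0) = -3, h′(0) = 0.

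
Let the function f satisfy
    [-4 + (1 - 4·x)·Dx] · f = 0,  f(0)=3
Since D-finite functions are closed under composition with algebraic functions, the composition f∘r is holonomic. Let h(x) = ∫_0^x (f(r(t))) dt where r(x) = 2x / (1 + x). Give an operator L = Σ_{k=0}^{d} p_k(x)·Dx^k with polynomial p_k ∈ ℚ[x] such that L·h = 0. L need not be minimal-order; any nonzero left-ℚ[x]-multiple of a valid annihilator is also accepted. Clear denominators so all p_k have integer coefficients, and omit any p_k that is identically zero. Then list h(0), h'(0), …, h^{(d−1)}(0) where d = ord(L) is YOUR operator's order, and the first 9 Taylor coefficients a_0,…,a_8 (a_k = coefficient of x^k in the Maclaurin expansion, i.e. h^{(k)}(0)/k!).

f: a_k = 3, 12, 48, 192, 768, 3072, 12288, 49152, 196608, …
Substitute x→r, Dx→(1/r')Dx; clear ⇒ L₀.
h=∫h₀ ⇒ L = L₀·Dx.
L = 8·Dx + (-1 + 6·x + 7·x^2)·Dx^2  (order 2).
h: a_k = 0, 3, 12, 56, 294, 8232/5, 9604, 57624, 352947, …
ICs: h(0) = 0, h′(0) = 3.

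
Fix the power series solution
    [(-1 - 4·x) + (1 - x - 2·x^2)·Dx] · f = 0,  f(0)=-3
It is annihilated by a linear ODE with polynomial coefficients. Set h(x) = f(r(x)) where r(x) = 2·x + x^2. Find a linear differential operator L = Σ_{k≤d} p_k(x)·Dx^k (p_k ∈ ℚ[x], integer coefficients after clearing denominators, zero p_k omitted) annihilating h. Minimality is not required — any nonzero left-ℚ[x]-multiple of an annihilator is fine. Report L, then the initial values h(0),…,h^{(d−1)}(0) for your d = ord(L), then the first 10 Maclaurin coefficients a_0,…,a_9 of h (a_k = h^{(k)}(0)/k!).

f: a_k = -3, -3, -9, -15, -33, -63, -129, -255, -513, -1023, …
L₀ from L_f via x↦r, Dx↦r'^{-1}Dx.
L = (2 + 16·x + 8·x^2) + (-1 + 3·x + 6·x^2 + 2·x^3)·Dx  (order 1).
h: a_k = -3, -6, -39, -156, -717, -3162, -14103, -62712, -279081, -1241718, …
ICs: h(0) = -3.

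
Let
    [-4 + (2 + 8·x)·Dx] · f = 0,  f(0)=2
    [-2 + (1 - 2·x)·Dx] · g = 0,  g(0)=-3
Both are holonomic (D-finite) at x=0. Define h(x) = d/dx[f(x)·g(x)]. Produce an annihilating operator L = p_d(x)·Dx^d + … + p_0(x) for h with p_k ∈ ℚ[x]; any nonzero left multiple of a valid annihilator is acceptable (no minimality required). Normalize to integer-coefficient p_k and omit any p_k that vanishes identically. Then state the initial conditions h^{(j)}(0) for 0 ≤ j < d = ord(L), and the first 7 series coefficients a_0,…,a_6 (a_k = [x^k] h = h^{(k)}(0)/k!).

L = (3 + 24·x + 12·x^2) + (-1 - 3·x + 6·x^2 + 8·x^3)·Dx  (order 1).
h: a_k = -24, -72, -288, -528, -2160, -2160, -16128, …
ICs: h(0) = -24.

f: a_k = 2, 4, -4, 8, -20, 56, -168, …
g: a_k = -3, -6, -12, -24, -48, -96, -192, …
Sym-product of L_f,L_g gives L₀ (≤ ord 1).
h=h₀': d/dx-closure on L₀ ⇒ L.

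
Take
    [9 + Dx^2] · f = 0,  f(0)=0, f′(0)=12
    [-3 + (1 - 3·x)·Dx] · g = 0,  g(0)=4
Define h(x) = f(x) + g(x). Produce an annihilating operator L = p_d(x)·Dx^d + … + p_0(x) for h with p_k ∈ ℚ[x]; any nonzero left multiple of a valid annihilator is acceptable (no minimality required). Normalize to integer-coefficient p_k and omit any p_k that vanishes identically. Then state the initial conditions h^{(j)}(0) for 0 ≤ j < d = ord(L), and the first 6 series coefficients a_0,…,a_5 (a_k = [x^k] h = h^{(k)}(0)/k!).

f: a_k = 0, 12, 0, -18, 0, 81/10, …
g: a_k = 4, 12, 36, 108, 324, 972, …
L₀ := lclm(L_f,L_g); ord L₀ ≤ 2+1.
L = (-63 + 54·x - 81·x^2) + (9 - 45·x + 81·x^2 - 81·x^3)·Dx + (-7 + 6·x - 9·x^2)·Dx^2 + (1 - 5·x + 9·x^2 - 9·x^3)·Dx^3  (order 3).
h: a_k = 4, 24, 36, 90, 324, 9801/10, …
ICs: h(0) = 4, h′(0) = 24, h′′(0) = 72.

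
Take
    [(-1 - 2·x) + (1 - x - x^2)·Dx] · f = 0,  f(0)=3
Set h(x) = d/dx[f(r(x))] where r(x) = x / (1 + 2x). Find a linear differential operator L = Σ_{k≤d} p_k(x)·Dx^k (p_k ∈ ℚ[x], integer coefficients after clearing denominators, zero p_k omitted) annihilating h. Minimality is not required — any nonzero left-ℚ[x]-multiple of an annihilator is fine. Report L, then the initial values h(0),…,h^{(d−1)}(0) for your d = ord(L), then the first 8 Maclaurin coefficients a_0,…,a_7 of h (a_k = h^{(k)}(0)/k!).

f: a_k = 3, 3, 6, 9, 15, 24, 39, 63, …
L₀ from L_f via x↦r, Dx↦r'^{-1}Dx.
h=h₀': d/dx-closure on L₀ ⇒ L.
L = (-6·x - 18·x^2 - 16·x^3) + (-1 - 9·x - 27·x^2 - 30·x^3 - 8·x^4)·Dx  (order 1).
h: a_k = 3, 0, -9, 36, -120, 378, -1155, 3456, …
ICs: h(0) = 3.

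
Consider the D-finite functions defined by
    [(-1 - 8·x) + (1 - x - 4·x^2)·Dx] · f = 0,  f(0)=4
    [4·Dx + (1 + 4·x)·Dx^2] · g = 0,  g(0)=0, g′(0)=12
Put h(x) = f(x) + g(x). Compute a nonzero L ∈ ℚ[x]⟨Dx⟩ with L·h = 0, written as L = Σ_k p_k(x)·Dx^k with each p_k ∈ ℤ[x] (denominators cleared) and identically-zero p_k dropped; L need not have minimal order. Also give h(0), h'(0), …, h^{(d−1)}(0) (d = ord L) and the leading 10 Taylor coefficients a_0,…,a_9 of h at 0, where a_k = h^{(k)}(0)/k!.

L = (268 + 1616·x + 5504·x^2 + 4608·x^3 + 6144·x^4)·Dx + (11 + 360·x + 3008·x^2 + 7680·x^3 + 9472·x^4 + 10240·x^5)·Dx^2 + (-7 - 67·x - 154·x^2 + 136·x^3 + 928·x^4 + 2176·x^5 + 2048·x^6)·Dx^3  (order 3).
h: a_k = 4, 16, -4, 100, -76, 4372/5, -1324, 61500/7, -19916, 297292/3, …
ICs: h(0) = 4, h′(0) = 16, h′′(0) = -8.

f: a_k = 4, 4, 20, 36, 116, 260, 724, 1764, 4660, 11716, …
g: a_k = 0, 12, -24, 64, -192, 3072/5, -2048, 49152/7, -24576, 262144/3, …
Sum ⇒ L₀ = lclm(L_f,L_g) in ℚ(x)⟨Dx⟩.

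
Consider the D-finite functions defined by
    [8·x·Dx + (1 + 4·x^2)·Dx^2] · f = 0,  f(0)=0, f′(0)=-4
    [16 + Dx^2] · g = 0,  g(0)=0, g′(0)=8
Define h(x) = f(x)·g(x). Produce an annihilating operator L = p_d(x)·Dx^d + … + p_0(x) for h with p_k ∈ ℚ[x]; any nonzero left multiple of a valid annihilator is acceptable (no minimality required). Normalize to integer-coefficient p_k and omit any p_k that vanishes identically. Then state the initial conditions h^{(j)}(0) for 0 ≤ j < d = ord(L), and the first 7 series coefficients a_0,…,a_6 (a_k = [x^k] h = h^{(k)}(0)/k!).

f: a_k = 0, -4, 0, 16/3, 0, -64/5, 0, …
g: a_k = 0, 8, 0, -64/3, 0, 256/15, 0, …
L₀ := L_f ⊗_s L_g (sym. prod.), ord ≤ 4.
L = (2560 + 29696·x^2 + 118784·x^4 + 262144·x^6 + 262144·x^8) + (1536·x + 14336·x^3 + 49152·x^5 + 65536·x^7)·Dx + (240 + 3008·x^2 + 13824·x^4 + 32768·x^6 + 32768·x^8)·Dx^2 + (96·x + 896·x^3 + 3072·x^5 + 4096·x^7)·Dx^3 + (5 + 72·x^2 + 400·x^4 + 1024·x^6 + 1024·x^8)·Dx^4  (order 4).
h: a_k = 0, 0, -32, 0, 128, 0, -2560/9, …
ICs: h(0) = 0, h′(0) = 0, h′′(0) = -64, h′′′(0) = 0.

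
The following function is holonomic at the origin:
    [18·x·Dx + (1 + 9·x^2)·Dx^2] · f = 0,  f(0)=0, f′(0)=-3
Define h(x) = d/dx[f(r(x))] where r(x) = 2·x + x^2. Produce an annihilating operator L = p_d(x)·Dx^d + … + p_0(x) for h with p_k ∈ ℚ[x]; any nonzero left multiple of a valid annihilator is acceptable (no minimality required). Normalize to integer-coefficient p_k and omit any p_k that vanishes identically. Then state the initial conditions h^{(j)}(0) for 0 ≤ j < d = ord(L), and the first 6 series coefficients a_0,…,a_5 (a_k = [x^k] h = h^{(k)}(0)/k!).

L = (-1 + 72·x + 144·x^2 + 108·x^3 + 27·x^4) + (1 + x + 36·x^2 + 72·x^3 + 45·x^4 + 9·x^5)·Dx  (order 1).
h: a_k = -6, -6, 216, 432, -7506, -23274, …
ICs: h(0) = -6.

f: a_k = 0, -3, 0, 9, 0, -243/5, …
L₀ from L_f via x↦r, Dx↦r'^{-1}Dx.
h₀' ⇒ L via d/dx closure of L₀.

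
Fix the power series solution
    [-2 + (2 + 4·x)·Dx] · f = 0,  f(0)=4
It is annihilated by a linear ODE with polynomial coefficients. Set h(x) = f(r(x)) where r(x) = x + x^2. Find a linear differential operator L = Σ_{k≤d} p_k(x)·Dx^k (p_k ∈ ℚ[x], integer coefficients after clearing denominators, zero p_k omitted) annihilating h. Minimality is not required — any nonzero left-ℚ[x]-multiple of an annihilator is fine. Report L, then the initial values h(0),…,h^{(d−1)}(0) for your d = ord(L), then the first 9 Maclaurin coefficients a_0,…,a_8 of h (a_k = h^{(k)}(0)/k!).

L = (-1 - 2·x) + (1 + 2·x + 2·x^2)·Dx  (order 1).
h: a_k = 4, 4, 2, -2, 3/2, -1/2, -3/4, 7/4, -61/32, …
ICs: h(0) = 4.

f: a_k = 4, 4, -2, 2, -5/2, 7/2, -21/4, 33/4, -429/32, …
Change of var in L_f (x↦r) gives L₀.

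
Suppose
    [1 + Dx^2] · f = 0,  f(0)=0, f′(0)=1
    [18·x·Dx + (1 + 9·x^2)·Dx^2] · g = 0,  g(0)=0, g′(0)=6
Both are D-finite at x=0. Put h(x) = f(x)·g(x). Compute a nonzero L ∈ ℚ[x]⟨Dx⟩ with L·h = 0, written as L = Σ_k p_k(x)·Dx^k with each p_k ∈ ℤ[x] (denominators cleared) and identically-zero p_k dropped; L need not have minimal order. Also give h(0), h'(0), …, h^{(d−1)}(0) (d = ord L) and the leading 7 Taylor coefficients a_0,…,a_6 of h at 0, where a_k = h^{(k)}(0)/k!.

f: a_k = 0, 1, 0, -1/6, 0, 1/120, 0, …
g: a_k = 0, 6, 0, -18, 0, 486/5, 0, …
Sym-product of L_f,L_g gives L₀ (≤ ord 4).
L = (370 + 9594·x^2 + 4131·x^4 + 2916·x^6 + 6561·x^8) + (684·x + 6804·x^3 + 8748·x^5 + 26244·x^7)·Dx + (380 + 9792·x^2 + 5346·x^4 + 5832·x^6 + 13122·x^8)·Dx^2 + (684·x + 6804·x^3 + 8748·x^5 + 26244·x^7)·Dx^3 + (10 + 198·x^2 + 1215·x^4 + 2916·x^6 + 6561·x^8)·Dx^4  (order 4).
h: a_k = 0, 0, 6, 0, -19, 0, 401/4, …
ICs: h(0) = 0, h′(0) = 0, h′′(0) = 12, h′′′(0) = 0.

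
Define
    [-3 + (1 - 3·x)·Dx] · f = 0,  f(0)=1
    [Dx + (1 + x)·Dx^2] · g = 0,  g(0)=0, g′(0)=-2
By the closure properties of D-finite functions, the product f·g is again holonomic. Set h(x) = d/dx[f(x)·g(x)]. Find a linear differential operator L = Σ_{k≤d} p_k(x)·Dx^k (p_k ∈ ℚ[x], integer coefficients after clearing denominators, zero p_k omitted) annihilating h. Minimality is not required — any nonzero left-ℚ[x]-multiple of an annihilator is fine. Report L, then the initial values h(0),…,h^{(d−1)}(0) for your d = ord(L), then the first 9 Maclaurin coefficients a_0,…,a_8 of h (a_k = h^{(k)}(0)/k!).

L = 12 + (7 + 15·x)·Dx + (-1 + 2·x + 3·x^2)·Dx^2  (order 2).
h: a_k = -2, -10, -47, -186, -1399/2, -12581/5, -88087/10, -1056974/35, -14269429/140, …
ICs: h(0) = -2, h′(0) = -10.

f: a_k = 1, 3, 9, 27, 81, 243, 729, 2187, 6561, …
g: a_k = 0, -2, 1, -2/3, 1/2, -2/5, 1/3, -2/7, 1/4, …
f·g: L₀ = L_f ⊗_s L_g, ord ≤ 1·2.
h₀' ⇒ L via d/dx closure of L₀.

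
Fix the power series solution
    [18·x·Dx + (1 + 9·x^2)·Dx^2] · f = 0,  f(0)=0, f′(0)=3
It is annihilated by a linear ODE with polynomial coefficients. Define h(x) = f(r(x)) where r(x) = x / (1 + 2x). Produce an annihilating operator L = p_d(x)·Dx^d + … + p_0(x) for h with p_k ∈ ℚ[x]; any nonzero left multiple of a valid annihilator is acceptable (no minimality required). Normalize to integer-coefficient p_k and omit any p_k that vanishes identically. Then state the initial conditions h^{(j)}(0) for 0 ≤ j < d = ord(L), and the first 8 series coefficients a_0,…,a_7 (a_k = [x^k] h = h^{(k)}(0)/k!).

L = (4 + 26·x)·Dx + (1 + 4·x + 13·x^2)·Dx^2  (order 2).
h: a_k = 0, 3, -6, 3, 30, -597/5, 138, 4449/7, …
ICs: h(0) = 0, h′(0) = 3.

f: a_k = 0, 3, 0, -9, 0, 243/5, 0, -2187/7, …
Change of var in L_f (x↦r) gives L₀.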